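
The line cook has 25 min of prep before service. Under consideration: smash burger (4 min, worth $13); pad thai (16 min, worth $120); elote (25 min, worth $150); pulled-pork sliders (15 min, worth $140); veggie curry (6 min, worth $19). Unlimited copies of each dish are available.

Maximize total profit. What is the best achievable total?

172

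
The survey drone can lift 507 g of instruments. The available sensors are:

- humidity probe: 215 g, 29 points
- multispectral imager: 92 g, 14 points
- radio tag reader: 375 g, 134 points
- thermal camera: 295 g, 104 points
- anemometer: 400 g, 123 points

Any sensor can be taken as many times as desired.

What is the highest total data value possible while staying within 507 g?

Multispectral imager + radio tag reader uses 467 of the 507 g and totals 148.
No other feasible combination exceeds 148.

148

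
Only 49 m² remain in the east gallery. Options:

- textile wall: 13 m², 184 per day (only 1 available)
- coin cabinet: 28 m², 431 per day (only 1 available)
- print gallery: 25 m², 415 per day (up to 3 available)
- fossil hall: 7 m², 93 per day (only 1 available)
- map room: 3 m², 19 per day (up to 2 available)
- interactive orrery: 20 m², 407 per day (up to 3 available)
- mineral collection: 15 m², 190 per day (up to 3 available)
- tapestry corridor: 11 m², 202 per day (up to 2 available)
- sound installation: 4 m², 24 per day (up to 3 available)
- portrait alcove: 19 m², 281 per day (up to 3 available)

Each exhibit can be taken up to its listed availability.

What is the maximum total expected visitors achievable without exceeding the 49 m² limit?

907

Taking fossil hall + 2×interactive orrery: 47 m² used, 907 in expected visitors.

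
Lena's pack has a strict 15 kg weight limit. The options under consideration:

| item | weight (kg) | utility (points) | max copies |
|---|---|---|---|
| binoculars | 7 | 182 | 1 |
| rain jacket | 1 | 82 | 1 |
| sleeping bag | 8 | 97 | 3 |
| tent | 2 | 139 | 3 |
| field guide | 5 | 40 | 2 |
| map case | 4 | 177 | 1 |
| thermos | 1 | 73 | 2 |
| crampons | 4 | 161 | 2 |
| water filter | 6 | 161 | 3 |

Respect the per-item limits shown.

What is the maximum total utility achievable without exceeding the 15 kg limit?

844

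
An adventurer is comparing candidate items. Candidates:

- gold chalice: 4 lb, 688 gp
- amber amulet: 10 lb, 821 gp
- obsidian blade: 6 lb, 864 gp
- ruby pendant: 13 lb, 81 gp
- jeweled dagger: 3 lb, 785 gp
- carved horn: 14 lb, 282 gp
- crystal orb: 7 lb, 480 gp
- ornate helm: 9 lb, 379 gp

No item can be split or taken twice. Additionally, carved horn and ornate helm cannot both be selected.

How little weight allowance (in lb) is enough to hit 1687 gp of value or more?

13

Need the lightest bundle worth ≥ 1687.
gold chalice + obsidian blade + jeweled dagger: 2337 value at 13 lb.
Any bundle with less than 13 lb falls short of 1687.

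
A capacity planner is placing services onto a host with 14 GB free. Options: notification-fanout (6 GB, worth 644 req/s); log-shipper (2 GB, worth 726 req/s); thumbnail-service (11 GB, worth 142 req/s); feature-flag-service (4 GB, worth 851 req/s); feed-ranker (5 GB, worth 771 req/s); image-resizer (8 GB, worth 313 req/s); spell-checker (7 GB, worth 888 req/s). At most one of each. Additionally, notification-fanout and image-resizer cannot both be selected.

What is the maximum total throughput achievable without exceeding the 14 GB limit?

2465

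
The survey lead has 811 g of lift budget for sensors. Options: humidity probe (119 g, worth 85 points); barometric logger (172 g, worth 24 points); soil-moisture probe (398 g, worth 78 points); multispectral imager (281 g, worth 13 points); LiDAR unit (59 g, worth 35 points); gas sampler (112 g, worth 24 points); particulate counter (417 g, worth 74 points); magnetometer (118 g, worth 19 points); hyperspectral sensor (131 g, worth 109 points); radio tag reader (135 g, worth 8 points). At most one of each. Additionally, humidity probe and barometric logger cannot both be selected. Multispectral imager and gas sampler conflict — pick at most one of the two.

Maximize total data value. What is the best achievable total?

Best packing: humidity probe + soil-moisture probe + LiDAR unit + hyperspectral sensor — 707 g, 307 total.

307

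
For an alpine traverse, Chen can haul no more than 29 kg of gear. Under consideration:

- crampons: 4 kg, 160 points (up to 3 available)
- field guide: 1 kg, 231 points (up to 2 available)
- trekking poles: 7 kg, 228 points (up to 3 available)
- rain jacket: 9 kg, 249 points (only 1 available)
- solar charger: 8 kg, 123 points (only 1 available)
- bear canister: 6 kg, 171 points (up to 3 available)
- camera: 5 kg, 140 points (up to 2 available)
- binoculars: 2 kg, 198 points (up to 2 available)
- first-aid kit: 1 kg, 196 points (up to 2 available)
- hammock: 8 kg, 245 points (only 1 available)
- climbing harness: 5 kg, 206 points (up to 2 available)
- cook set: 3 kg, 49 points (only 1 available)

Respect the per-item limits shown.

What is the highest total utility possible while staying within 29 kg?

2050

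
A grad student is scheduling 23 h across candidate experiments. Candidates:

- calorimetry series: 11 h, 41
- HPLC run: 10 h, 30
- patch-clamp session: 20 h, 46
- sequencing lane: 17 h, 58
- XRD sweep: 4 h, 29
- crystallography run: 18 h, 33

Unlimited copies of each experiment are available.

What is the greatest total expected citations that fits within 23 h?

By expected citations per h: XRD sweep 7.25, calorimetry series 3.73, sequencing lane 3.41, HPLC run 3.00 lead.
5×XRD sweep uses 20 of the 23 h and totals 145.
Every other selection either busts 23 h or fails to beat 145.

145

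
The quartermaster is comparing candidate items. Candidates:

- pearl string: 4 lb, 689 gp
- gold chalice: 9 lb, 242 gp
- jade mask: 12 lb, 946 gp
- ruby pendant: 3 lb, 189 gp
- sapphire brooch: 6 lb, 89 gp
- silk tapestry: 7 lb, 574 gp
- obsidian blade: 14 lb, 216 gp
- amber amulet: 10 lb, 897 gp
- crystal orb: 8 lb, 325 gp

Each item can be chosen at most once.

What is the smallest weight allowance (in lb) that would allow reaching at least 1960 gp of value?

Need the lightest bundle worth ≥ 1960.
Taking pearl string + silk tapestry + amber amulet gives 2160 (≥ 1960) for 21 lb.
Below 21 lb the best achievable stays under 1960.

21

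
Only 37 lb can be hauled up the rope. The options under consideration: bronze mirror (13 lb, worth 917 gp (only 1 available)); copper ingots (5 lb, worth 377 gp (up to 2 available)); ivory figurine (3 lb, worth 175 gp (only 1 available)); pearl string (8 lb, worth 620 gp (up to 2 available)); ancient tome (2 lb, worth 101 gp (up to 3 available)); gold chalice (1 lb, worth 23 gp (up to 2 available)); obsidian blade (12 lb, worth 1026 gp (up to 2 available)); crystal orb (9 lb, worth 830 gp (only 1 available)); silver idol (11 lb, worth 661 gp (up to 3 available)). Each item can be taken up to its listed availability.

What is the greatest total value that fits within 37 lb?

3096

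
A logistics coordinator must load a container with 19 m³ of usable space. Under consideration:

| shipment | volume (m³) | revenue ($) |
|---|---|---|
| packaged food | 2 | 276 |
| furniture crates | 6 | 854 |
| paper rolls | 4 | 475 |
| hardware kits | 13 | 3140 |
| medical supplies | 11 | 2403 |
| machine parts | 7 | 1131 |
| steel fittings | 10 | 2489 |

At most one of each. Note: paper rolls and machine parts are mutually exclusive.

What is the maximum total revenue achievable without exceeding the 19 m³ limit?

Taking the top-ratio shipments first gives packaged food + machine parts + steel fittings for 3896 (19 m³).
A better packing is furniture crates + hardware kits: 19 m³, total 3994.
Next best is packaged food + machine parts + steel fittings at 3896 (19 m³) — short by 98.

3994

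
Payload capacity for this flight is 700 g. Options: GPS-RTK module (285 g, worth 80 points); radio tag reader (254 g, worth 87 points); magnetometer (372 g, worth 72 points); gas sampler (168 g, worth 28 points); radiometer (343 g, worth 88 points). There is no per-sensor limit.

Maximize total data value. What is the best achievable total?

202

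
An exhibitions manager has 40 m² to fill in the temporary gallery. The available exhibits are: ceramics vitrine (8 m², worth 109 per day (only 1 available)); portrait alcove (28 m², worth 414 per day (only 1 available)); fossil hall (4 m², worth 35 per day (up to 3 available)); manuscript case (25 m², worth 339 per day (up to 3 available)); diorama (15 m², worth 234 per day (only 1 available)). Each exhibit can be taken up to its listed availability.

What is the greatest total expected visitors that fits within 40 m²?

573

A density-first pass picks ceramics vitrine + 3×fossil hall + diorama — 448 at 35 m².
Dropping ceramics vitrine and 3×fossil hall frees 20 m²; slotting in manuscript case (25 m²) lifts the total to 573 at 40 m².
That's the maximum — no swap from here does better than 573.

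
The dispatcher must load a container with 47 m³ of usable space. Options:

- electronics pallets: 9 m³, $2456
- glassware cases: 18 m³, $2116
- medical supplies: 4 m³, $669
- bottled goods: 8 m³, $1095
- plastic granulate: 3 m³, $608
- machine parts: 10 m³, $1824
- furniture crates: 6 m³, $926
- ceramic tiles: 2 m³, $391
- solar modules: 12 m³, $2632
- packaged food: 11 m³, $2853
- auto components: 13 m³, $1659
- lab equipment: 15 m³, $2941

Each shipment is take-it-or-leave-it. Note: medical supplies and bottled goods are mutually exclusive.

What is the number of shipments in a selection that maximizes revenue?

4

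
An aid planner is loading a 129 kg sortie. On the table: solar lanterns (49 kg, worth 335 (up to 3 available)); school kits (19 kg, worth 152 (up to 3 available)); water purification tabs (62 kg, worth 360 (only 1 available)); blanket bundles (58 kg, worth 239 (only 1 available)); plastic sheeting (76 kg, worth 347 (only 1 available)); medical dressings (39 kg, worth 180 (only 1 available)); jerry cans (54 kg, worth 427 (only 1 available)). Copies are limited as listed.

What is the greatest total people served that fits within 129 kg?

914

Filling by ratio: 3×school kits + jerry cans for 883, with 18 kg left unused.
Replace 2×school kits with solar lanterns: the trade gains 31 net, giving 914 at 122 kg.
Nothing else within 129 kg beats 914.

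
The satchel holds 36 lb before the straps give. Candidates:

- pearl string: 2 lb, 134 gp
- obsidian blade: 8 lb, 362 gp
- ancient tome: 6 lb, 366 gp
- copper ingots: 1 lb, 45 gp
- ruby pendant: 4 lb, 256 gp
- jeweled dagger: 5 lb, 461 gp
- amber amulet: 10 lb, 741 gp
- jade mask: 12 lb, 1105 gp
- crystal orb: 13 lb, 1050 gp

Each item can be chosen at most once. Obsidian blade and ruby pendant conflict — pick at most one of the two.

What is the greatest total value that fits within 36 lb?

The ratio ordering already packs tightly: pearl string + ruby pendant + jeweled dagger + jade mask + crystal orb, 36 lb, 3006.
Next best is ancient tome + jeweled dagger + jade mask + crystal orb at 2982 (36 lb) — short by 24.

3006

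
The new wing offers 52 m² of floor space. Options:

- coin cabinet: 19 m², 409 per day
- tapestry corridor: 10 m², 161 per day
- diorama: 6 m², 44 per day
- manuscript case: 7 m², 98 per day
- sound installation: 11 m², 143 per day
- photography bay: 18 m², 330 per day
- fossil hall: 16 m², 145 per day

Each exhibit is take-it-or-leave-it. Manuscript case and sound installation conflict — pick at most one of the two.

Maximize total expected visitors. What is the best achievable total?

900

Taking coin cabinet + tapestry corridor + photography bay: 47 m² used, 900 in expected visitors.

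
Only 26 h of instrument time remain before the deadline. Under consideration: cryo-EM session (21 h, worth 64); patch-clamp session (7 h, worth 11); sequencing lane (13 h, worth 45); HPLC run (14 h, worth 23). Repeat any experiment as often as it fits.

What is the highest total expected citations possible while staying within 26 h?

2×sequencing lane uses 26 of the 26 h and totals 90.

90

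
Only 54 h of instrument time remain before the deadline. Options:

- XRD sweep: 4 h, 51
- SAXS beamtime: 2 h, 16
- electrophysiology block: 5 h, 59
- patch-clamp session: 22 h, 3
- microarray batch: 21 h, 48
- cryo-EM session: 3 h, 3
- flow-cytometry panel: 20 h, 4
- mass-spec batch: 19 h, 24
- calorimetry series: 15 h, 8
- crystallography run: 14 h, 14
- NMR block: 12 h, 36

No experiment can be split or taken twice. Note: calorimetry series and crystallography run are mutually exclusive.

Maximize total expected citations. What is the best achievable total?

213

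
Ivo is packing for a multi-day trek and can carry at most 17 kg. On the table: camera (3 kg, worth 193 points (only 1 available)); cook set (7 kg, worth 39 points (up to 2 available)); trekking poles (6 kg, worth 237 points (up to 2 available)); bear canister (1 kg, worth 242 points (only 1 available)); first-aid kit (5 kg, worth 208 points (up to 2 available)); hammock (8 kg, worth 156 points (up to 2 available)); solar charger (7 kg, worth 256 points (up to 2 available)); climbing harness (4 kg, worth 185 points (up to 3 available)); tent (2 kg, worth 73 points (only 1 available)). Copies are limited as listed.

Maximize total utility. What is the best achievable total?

Density check — bear canister 242.00, camera 64.33, climbing harness 46.25, first-aid kit 41.60 are the best per kg.
The ratio heuristic lands on camera + bear canister + 3×climbing harness (990) but leaves 1 kg idle.
Replace climbing harness with first-aid kit: the trade gains 23 net, giving 1013 at 17 kg.

1013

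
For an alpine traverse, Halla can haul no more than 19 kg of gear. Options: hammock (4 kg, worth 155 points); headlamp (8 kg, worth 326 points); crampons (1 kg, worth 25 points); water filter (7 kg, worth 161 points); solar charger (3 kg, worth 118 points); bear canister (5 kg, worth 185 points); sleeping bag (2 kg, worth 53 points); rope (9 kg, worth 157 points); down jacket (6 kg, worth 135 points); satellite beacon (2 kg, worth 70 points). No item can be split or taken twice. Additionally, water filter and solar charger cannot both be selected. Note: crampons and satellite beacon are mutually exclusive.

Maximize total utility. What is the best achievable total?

Density check — headlamp 40.75, solar charger 39.33, hammock 38.75, bear canister 37.00 are the best per kg.
A density-first pass picks hammock + headlamp + solar charger + sleeping bag + satellite beacon — 722 at 19 kg.
The 5 kg tied up in solar charger and sleeping bag is better spent on bear canister — total rises to 736 (19 kg).
Runner-up hammock + headlamp + solar charger + sleeping bag + satellite beacon tops out at 722.

736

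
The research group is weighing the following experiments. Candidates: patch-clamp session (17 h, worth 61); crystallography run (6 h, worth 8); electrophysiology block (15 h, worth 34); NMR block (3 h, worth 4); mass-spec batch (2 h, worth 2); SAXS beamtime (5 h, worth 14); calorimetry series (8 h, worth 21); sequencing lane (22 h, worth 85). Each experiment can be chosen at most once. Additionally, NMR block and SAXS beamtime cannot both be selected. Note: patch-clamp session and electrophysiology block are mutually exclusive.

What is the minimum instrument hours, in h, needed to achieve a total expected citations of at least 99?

Look for the lowest-instrument combination reaching 99.
Taking SAXS beamtime + sequencing lane gives 99 (≥ 99) for 27 h.
No combination under 27 h hits 99.

27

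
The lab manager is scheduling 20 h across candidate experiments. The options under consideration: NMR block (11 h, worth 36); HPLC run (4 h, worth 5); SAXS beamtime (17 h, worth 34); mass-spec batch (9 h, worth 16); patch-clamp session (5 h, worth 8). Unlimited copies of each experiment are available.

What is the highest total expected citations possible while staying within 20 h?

52

NMR block + mass-spec batch uses 20 of the 20 h and totals 52.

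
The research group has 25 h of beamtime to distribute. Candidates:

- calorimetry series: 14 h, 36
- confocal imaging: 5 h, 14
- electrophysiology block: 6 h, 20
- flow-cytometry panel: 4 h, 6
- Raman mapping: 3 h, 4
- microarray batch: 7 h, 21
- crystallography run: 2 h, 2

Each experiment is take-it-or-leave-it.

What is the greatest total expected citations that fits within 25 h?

70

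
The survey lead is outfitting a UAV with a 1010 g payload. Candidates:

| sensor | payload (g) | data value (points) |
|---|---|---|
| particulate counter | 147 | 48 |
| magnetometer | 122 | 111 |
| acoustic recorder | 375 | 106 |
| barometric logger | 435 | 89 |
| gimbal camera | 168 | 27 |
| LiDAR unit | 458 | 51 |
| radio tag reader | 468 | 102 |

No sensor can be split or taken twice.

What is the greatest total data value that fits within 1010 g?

Density check — magnetometer 0.91, particulate counter 0.33, acoustic recorder 0.28 are the best per g.
Filling by ratio: particulate counter + magnetometer + acoustic recorder + gimbal camera for 292, with 198 g left unused.
The 315 g tied up in particulate counter and gimbal camera is better spent on radio tag reader — total rises to 319 (965 g).
Nothing else within 1010 g beats 319.

319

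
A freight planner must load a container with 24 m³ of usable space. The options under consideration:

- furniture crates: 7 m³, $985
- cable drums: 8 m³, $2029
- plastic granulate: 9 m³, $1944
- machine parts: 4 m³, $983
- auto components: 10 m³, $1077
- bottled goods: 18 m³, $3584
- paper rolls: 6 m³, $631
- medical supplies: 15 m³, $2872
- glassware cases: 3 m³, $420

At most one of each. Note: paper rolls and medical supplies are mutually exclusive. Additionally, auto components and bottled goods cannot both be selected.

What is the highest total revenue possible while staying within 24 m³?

5376

Ranking by ratio (revenue/m³): cable drums 253.62, machine parts 245.75, plastic granulate 216.00, bottled goods 199.11.
The ratio ordering already packs tightly: cable drums + plastic granulate + machine parts + glassware cases, 24 m³, 5376.
No other feasible combination exceeds 5376.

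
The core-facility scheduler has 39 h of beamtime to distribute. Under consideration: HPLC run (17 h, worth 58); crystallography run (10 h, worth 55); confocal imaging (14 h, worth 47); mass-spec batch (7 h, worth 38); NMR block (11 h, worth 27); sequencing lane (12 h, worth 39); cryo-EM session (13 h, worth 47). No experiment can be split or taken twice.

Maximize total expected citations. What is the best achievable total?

152

Ranking by ratio (expected citations/h): crystallography run 5.50, mass-spec batch 5.43, cryo-EM session 3.62, HPLC run 3.41.
Greedy by ratio would take crystallography run + mass-spec batch + cryo-EM session: 30 h used, total 140.
The 20 h tied up in mass-spec batch and cryo-EM session is better spent on HPLC run + sequencing lane — total rises to 152 (39 h).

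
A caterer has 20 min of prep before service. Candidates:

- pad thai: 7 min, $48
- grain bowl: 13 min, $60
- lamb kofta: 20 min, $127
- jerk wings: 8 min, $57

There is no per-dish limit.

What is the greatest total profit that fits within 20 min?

Density check — jerk wings 7.12, pad thai 6.86, lamb kofta 6.35 are the best per min.
A density-first pass picks 2×jerk wings — 114 at 16 min.
Dropping 2×jerk wings frees 16 min; slotting in lamb kofta (20 min) lifts the total to 127 at 20 min.

127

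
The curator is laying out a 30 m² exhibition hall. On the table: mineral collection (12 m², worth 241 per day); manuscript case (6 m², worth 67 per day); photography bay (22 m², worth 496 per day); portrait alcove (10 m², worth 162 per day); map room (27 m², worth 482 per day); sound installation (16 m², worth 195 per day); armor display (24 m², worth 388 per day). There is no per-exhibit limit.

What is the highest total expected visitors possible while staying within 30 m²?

The ratio ordering already packs tightly: manuscript case + photography bay, 28 m², 563.

563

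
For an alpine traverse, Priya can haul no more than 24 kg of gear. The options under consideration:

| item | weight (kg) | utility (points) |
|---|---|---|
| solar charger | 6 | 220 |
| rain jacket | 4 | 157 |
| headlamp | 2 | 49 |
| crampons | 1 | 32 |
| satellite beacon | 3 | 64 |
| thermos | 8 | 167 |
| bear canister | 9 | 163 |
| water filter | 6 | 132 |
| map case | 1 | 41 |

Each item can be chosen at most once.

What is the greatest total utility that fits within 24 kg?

698

By utility per kg: map case 41.00, rain jacket 39.25, solar charger 36.67 lead.
Greedy by ratio would take solar charger + rain jacket + headlamp + crampons + satellite beacon + water filter + map case: 23 kg used, total 695.
Replace crampons and water filter with thermos: the trade gains 3 net, giving 698 at 24 kg.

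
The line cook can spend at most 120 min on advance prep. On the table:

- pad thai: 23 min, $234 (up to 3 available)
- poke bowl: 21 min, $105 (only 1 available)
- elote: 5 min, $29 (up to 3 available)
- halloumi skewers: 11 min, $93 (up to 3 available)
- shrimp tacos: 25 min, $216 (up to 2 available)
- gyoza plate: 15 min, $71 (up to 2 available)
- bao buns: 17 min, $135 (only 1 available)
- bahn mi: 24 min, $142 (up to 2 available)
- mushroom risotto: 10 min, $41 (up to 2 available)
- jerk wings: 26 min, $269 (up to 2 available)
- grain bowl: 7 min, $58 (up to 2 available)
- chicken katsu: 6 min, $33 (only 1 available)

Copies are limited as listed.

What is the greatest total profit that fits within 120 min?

1192

The ratio ordering already packs tightly: 2×pad thai + 2×halloumi skewers + 2×jerk wings, 120 min, 1192.
Every other selection either busts 120 min or exceeds an availability limit or fails to beat 1192.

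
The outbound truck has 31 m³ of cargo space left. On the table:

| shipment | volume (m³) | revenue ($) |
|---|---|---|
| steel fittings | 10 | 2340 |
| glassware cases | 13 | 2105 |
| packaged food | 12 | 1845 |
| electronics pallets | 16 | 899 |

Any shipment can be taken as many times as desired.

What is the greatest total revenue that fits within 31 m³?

7020

3×steel fittings uses 30 of the 31 m³ and totals 7020.
The spare 1 m³ is too small for any remaining shipment, and no exchange beats 7020.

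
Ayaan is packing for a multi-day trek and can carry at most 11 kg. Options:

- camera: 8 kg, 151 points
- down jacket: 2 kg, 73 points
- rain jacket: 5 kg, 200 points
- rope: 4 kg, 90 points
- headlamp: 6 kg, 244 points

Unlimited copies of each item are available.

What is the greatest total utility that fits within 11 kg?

Taking rain jacket + headlamp: 11 kg used, 444 in utility.

444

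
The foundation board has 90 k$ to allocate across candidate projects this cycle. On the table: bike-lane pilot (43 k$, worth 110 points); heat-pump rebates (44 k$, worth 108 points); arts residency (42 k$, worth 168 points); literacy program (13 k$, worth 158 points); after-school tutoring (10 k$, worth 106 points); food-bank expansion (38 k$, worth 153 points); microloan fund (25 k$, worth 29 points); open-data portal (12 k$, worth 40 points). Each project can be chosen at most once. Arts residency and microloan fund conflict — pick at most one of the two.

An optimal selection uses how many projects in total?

The maximum projected impact within 90 k$ is 472.
One optimal bundle: arts residency + literacy program + after-school tutoring + open-data portal (77 k$).
Every optimal selection uses 4 projects.

4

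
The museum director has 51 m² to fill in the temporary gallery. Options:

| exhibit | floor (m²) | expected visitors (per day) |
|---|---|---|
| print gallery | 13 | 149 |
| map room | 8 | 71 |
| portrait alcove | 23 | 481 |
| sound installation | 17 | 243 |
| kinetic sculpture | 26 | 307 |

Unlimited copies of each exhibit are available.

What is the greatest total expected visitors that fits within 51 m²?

962

By expected visitors per m²: portrait alcove 20.91, sound installation 14.29, kinetic sculpture 11.81 lead.
The ratio ordering already packs tightly: 2×portrait alcove, 46 m², 962.
That's the maximum — no swap from here does better than 962.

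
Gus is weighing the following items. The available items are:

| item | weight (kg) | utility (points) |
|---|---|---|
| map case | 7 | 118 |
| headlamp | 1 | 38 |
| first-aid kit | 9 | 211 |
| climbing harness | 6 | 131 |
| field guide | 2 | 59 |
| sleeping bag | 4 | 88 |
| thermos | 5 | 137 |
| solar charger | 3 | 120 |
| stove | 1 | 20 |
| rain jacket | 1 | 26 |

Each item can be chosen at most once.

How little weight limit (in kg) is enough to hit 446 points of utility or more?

16

Look for the lowest-weight combination reaching 446.
climbing harness + field guide + thermos + solar charger reaches 447 using 16 kg.
No combination under 16 kg hits 446.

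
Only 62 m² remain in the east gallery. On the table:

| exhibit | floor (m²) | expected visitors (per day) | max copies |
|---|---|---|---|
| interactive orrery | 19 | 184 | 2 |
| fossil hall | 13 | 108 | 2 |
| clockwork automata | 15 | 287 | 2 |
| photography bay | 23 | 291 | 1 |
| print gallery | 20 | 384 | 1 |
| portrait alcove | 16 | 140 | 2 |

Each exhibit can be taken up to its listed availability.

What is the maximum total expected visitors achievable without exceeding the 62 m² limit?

By expected visitors per m²: print gallery 19.20, clockwork automata 19.13, photography bay 12.65, interactive orrery 9.68 lead.
A density-first pass picks 2×clockwork automata + print gallery — 958 at 50 m².
Replace clockwork automata with photography bay: the trade gains 4 net, giving 962 at 58 m².

962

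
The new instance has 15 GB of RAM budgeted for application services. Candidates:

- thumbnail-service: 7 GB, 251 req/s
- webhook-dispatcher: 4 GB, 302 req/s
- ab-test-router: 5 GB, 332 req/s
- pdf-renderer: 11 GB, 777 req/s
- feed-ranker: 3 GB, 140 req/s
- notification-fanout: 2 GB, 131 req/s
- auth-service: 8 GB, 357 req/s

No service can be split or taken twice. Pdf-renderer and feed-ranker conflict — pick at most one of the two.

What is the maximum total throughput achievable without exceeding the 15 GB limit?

1079

The ratio ordering already packs tightly: webhook-dispatcher + pdf-renderer, 15 GB, 1079.
Runner-up pdf-renderer + notification-fanout tops out at 908.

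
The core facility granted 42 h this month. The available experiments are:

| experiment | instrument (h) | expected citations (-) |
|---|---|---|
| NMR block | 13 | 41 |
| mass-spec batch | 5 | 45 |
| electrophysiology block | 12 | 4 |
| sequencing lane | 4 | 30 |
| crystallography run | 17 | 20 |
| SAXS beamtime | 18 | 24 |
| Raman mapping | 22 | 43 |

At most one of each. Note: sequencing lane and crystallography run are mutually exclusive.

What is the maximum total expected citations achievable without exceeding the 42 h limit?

140

Density check — mass-spec batch 9.00, sequencing lane 7.50, NMR block 3.15 are the best per h.
Best packing: NMR block + mass-spec batch + sequencing lane + SAXS beamtime — 40 h, 140 total.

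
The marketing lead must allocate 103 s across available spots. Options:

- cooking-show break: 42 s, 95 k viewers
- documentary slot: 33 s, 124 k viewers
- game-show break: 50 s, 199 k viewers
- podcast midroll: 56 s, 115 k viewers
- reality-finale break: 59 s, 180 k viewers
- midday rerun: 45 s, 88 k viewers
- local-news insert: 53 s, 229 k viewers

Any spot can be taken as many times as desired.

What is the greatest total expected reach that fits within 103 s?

428

The ratio ordering already packs tightly: game-show break + local-news insert, 103 s, 428.
No other feasible combination exceeds 428.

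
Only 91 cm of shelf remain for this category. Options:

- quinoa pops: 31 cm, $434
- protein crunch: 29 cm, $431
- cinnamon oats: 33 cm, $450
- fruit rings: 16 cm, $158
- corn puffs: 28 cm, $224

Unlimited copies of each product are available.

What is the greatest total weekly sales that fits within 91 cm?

1312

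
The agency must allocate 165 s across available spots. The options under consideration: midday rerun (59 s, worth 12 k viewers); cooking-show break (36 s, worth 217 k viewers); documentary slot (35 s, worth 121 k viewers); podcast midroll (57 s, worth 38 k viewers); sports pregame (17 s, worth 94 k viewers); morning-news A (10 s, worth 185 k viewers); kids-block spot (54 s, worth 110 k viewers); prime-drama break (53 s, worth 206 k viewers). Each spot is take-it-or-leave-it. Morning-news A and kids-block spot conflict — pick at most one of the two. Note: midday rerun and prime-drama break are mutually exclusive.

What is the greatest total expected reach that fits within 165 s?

823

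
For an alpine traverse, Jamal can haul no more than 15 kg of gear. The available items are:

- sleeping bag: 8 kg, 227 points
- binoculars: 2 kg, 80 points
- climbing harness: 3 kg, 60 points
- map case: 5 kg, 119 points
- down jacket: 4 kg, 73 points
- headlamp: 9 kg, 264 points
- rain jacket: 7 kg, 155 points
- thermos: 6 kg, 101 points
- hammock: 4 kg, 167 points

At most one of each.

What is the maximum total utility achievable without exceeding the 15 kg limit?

511

The ratio ordering already packs tightly: binoculars + headlamp + hammock, 15 kg, 511.
Runner-up sleeping bag + binoculars + hammock tops out at 474.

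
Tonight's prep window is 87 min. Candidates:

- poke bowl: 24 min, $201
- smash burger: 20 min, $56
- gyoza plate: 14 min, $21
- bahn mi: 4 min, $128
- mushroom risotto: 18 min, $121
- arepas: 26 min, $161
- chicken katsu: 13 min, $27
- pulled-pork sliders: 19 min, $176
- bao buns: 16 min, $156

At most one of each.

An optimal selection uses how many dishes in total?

Best achievable profit is 782.
poke bowl + bahn mi + mushroom risotto + pulled-pork sliders + bao buns hits 782 at 81 min.
Every optimal selection uses 5 dishes.

5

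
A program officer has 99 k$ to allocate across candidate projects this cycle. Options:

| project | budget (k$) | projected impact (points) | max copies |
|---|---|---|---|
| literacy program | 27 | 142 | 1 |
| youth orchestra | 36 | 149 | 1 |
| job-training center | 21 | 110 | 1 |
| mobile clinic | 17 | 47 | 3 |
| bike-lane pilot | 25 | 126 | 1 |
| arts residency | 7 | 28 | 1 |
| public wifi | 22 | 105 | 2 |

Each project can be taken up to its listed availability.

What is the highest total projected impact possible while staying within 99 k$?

490

Taking the top-ratio projects first gives literacy program + job-training center + bike-lane pilot + public wifi for 483 (95 k$).
Dropping bike-lane pilot frees 25 k$; slotting in arts residency + public wifi (29 k$) lifts the total to 490 at 99 k$.
No other feasible combination exceeds 490.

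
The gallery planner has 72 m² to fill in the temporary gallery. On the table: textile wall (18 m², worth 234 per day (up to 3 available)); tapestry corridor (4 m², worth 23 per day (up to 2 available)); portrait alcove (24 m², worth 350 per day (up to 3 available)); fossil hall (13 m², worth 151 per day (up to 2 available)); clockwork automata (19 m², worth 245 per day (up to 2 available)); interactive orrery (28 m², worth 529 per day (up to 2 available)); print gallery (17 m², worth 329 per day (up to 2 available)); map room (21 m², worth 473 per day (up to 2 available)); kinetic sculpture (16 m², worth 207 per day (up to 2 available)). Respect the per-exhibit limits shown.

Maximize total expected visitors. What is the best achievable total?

A density-first pass picks fossil hall + print gallery + 2×map room — 1426 at 72 m².
The 30 m² tied up in fossil hall and print gallery is better spent on interactive orrery — total rises to 1475 (70 m²).
No other feasible combination exceeds 1475.

1475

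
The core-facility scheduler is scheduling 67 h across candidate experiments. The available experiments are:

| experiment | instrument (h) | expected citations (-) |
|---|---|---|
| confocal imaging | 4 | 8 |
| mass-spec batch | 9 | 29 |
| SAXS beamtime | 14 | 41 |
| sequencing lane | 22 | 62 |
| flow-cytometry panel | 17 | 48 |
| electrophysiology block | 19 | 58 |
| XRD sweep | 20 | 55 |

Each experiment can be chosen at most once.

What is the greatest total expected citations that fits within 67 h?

197

Taking the top-ratio experiments first gives confocal imaging + mass-spec batch + SAXS beamtime + flow-cytometry panel + electrophysiology block for 184 (63 h).
The 18 h tied up in confocal imaging and SAXS beamtime is better spent on sequencing lane — total rises to 197 (67 h).
Every other selection either busts 67 h or fails to beat 197.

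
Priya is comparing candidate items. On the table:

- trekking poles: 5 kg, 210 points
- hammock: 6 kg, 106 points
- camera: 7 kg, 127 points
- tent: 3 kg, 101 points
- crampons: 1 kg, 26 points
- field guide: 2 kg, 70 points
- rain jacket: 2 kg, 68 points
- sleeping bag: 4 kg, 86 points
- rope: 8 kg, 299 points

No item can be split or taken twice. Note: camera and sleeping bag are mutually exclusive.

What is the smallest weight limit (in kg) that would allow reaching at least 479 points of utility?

Need the lightest bundle worth ≥ 479.
Taking trekking poles + rope gives 509 (≥ 479) for 13 kg.
Any bundle with less than 13 kg falls short of 479.

13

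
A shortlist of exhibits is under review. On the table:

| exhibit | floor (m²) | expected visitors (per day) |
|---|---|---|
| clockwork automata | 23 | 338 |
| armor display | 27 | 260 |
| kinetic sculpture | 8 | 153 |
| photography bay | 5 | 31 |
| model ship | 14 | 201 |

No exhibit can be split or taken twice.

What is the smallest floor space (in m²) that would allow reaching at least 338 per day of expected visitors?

22

Minimise m² subject to total expected visitors ≥ 338.
kinetic sculpture + model ship: 354 expected visitors at 22 m².
No combination under 22 m² hits 338.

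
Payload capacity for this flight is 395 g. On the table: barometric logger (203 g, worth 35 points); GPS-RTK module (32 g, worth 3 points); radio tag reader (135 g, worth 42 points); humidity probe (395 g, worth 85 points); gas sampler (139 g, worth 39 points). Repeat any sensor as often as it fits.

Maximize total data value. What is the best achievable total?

3×GPS-RTK module + 2×radio tag reader uses 366 of the 395 g and totals 93.
Every other selection either busts 395 g or fails to beat 93.

93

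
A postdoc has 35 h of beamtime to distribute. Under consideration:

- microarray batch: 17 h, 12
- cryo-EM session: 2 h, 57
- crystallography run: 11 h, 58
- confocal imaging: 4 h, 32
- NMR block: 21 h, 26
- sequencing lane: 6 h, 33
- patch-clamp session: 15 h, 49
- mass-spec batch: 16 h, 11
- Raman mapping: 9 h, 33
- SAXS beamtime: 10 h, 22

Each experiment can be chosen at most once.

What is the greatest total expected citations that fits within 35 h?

213

Taking cryo-EM session + crystallography run + confocal imaging + sequencing lane + Raman mapping: 32 h used, 213 in expected citations.
Next best is cryo-EM session + crystallography run + confocal imaging + sequencing lane + SAXS beamtime at 202 (33 h) — short by 11.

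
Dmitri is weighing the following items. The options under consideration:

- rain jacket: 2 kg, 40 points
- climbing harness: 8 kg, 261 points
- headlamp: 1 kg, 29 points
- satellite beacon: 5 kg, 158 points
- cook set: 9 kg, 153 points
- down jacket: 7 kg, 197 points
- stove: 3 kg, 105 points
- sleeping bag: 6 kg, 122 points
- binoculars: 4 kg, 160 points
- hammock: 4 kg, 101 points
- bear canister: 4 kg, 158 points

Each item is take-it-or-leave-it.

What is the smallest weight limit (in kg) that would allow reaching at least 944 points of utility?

29

Look for the lowest-weight combination reaching 944.
Taking climbing harness + headlamp + satellite beacon + down jacket + binoculars + bear canister gives 963 (≥ 944) for 29 kg.
No combination under 29 kg hits 944.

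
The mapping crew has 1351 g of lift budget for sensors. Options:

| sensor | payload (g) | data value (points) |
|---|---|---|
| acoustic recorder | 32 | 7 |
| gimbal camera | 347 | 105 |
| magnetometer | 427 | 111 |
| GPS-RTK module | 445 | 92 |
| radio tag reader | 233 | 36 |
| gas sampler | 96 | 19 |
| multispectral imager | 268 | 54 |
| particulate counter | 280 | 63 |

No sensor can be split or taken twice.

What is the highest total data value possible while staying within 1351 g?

Taking the top-ratio sensors first gives acoustic recorder + gimbal camera + magnetometer + gas sampler + particulate counter for 305 (1182 g).
Replace particulate counter with GPS-RTK module: the trade gains 29 net, giving 334 at 1347 g.

334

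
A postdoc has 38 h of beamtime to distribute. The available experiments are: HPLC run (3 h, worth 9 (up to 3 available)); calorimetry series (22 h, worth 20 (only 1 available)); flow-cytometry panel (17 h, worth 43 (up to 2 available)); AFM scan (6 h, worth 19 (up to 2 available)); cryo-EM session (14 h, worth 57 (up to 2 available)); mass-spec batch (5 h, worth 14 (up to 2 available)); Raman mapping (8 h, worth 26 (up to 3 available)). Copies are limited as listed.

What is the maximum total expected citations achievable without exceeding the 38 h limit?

142

By expected citations per h: cryo-EM session 4.07, Raman mapping 3.25, AFM scan 3.17 lead.
Greedy by ratio would take 2×cryo-EM session + Raman mapping: 36 h used, total 140.
The 8 h tied up in Raman mapping is better spent on 2×mass-spec batch — total rises to 142 (38 h).
That's the maximum — no swap from here does better than 142.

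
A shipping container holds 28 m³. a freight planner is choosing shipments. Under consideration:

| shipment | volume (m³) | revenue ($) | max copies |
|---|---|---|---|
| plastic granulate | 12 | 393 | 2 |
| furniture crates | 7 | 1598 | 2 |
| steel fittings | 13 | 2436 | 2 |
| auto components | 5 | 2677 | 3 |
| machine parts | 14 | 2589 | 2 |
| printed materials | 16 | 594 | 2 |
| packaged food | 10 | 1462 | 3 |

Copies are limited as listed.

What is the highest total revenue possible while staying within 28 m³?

10467

By revenue per m³: auto components 535.40, furniture crates 228.29, steel fittings 187.38 lead.
Taking the top-ratio shipments first gives furniture crates + 3×auto components for 9629 (22 m³).
Replace furniture crates with steel fittings: the trade gains 838 net, giving 10467 at 28 m³.
Every other selection either busts 28 m³ or exceeds an availability limit or fails to beat 10467.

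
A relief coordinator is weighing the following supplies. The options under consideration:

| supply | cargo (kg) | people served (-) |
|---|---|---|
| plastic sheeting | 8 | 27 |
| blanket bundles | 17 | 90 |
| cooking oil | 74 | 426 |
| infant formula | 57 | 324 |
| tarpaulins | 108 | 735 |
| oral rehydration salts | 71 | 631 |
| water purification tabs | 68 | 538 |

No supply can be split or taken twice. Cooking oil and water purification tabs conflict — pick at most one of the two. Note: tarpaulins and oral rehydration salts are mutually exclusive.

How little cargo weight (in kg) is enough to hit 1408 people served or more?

196

Look for the lowest-cargo combination reaching 1408.
infant formula + oral rehydration salts + water purification tabs reaches 1493 using 196 kg.
Below 196 kg the best achievable stays under 1408.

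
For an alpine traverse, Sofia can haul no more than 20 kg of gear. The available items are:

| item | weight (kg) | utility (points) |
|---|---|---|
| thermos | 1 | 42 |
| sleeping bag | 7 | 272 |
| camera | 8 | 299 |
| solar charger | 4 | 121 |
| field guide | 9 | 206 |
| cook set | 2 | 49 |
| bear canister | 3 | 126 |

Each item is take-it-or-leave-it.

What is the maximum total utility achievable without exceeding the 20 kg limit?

746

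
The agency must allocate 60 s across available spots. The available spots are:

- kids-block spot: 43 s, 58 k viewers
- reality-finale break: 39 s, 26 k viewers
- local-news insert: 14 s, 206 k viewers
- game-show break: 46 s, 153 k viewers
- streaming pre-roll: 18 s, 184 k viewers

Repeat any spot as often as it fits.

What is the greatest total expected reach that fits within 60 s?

824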